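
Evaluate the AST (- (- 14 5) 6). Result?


Evaluate inner: (- 14 5) = 9
Evaluate root: (- 9 6) = 3
Result: 3


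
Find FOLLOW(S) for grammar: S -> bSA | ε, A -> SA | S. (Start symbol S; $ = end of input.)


$ ∈ FOLLOW(S). For each A -> αBβ: add FIRST(β)\{ε} to FOLLOW(B); if β nullable, add FOLLOW(A).
FOLLOW(S) = {$, b}


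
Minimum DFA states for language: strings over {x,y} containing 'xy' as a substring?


KMP-style automaton: 2 progress states + 1 absorbing accept = 3
Minimal DFA: 3 states


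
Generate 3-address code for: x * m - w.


Break into single-operator statements:
t1 = x * m
t2 = t1 - w


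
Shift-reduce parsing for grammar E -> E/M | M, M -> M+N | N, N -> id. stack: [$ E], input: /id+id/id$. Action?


shift '/' to continue E -> E/M
Action: shift


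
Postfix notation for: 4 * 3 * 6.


Left to right (same or higher precedence on left)
Postfix: 4 3 * 6 *


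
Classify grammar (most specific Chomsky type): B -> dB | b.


Right-linear: every RHS is a terminal or a terminal followed by one nonterminal
Classification: Type 3 (Regular)


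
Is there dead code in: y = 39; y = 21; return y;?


first assignment to y is overwritten before any read
Dead: 'y = 39'


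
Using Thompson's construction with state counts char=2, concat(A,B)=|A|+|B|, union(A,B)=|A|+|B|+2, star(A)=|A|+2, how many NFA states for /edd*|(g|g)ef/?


Syntax tree has 7 char leaf(s), 2 union(s), 1 star(s)
chars contribute 7×2 = 14; each union adds +2; each star adds +2
Total: 14 + 4 + 2 = 20 states


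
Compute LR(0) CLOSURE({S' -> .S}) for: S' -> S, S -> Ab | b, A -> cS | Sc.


Start: S' -> .S
For each item with dot before a nonterminal B, add B -> .γ for every B-production
Closure: [S' -> .S, S -> .Ab, S -> .b, A -> .cS, A -> .Sc]


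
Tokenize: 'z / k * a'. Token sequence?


Scan left to right, longest-match per lexeme
Tokens: ID(z), OP(/), ID(k), OP(*), ID(a)


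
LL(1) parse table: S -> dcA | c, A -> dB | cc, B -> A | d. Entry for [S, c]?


For [S, c]: 'c' ∈ FIRST(c)
Entry: S -> c


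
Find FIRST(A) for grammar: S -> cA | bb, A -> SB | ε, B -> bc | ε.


Per alternative of A: FIRST(SB) = {b, c}; FIRST(ε) = {ε}
FIRST(A) = {b, c, ε}


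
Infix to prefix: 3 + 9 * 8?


'*' binds tighter: tree is (+ 3 (* 9 8))
Prefix: + 3 * 9 8


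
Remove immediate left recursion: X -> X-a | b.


Left-recursive alternatives: X-a; non-recursive: b
Introduce X': X -> bX', X' -> -aX' | ε


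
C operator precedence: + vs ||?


'+' is additive (level 9); '||' is logical OR (level 1)
Higher level binds tighter
'+' has higher precedence than '||'


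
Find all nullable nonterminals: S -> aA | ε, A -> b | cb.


A nonterminal is nullable iff some alternative derives ε (directly, or every symbol in it is nullable)
Nullable: {S}


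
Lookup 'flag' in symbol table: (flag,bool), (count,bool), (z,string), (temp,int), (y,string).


Lookup 'flag' → type bool


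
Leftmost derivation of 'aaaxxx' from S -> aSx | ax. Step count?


Derivation: S => aSx => aaSxx => aaaxxx
Steps: 3


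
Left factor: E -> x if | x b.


Common prefix: 'x'
Factored: E -> x E', E' -> if | b


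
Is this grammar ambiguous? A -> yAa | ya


balanced y^n…a^n: each string has a unique parse
Unambiguous


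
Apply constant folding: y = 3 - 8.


3 - 8 = -5 at compile time
Optimized: y = -5


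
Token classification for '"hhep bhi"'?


Pattern: double-quoted sequence
Type: STRING_LITERAL


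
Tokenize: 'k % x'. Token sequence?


Scan left to right, longest-match per lexeme
Tokens: ID(k), OP(%), ID(x)


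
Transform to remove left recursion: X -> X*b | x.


Left-recursive alternatives: X*b; non-recursive: x
Introduce X': X -> xX', X' -> *bX' | ε


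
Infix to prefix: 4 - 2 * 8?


'*' binds tighter: tree is (- 4 (* 2 8))
Prefix: - 4 * 2 8


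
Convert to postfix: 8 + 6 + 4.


Left to right (same or higher precedence on left)
Postfix: 8 6 + 4 +


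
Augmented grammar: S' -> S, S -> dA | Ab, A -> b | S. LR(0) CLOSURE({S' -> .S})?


Start: S' -> .S
For each item with dot before a nonterminal B, add B -> .γ for every B-production
Closure: [S' -> .S, S -> .dA, S -> .Ab, A -> .b, A -> .S]


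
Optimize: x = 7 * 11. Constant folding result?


7 * 11 = 77 at compile time
Optimized: x = 77


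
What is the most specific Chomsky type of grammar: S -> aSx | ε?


Single nonterminal LHS, but a^n x^n is not regular
Classification: Type 2 (Context-Free)


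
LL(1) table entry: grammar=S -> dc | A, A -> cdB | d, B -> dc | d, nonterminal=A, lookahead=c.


For [A, c]: 'c' ∈ FIRST(cdB)
Entry: A -> cdB


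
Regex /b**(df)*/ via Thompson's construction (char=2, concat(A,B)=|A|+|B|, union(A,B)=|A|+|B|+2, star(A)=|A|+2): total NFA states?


Syntax tree has 3 char leaf(s), 0 union(s), 3 star(s)
chars contribute 3×2 = 6; each union adds +2; each star adds +2
Total: 6 + 0 + 6 = 12 states


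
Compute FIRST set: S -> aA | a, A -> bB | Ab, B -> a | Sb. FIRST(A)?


Per alternative of A: FIRST(bB) = {b}; FIRST(Ab) = {b}
FIRST(A) = {b}


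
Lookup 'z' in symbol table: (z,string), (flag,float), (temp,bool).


Lookup 'z' → type string


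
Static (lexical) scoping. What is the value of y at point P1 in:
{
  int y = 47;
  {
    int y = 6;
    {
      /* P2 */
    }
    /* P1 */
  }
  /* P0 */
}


y declared in the same block as P1
y = 6


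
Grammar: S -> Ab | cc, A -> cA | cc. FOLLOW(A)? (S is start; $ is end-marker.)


$ ∈ FOLLOW(S). For each A -> αBβ: add FIRST(β)\{ε} to FOLLOW(B); if β nullable, add FOLLOW(A).
FOLLOW(A) = {b}


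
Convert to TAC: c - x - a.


Break into single-operator statements:
t1 = c - x
t2 = t1 - a


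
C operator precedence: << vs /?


'/' is multiplicative (level 10); '<<' is shift (level 8)
Higher level binds tighter
'/' has higher precedence than '<<'


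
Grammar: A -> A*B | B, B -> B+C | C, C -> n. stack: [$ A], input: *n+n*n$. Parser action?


shift '*' to continue A -> A*B
Action: shift


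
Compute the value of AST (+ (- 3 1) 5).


Evaluate inner: (- 3 1) = 2
Evaluate root: (+ 2 5) = 7
Result: 7


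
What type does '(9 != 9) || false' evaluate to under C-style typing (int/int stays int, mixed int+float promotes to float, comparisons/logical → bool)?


Operand types: bool || bool
Rule: logical operators take bool operands and yield bool
Result type: bool


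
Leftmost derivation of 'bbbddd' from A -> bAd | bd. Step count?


Derivation: A => bAd => bbAdd => bbbddd
Steps: 3


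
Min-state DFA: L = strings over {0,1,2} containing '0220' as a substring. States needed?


KMP-style automaton: 4 progress states + 1 absorbing accept = 5
Minimal DFA: 5 states


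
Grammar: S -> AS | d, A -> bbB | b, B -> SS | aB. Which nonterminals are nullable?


A nonterminal is nullable iff some alternative derives ε (directly, or every symbol in it is nullable)
Nullable: {}


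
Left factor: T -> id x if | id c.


Common prefix: 'id'
Factored: T -> id T', T' -> x if | c


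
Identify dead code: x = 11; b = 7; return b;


x is assigned but never read
Dead: 'x = 11'


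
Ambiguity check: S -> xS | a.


right-linear, alternatives start with distinct terminals 'x' vs 'a': unique leftmost derivation
Unambiguous


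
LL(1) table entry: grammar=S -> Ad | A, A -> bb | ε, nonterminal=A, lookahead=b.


For [A, b]: 'b' ∈ FIRST(bb)
Entry: A -> bb


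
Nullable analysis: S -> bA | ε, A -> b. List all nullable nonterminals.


A nonterminal is nullable iff some alternative derives ε (directly, or every symbol in it is nullable)
Nullable: {S}


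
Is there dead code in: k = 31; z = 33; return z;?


k is assigned but never read
Dead: 'k = 31'


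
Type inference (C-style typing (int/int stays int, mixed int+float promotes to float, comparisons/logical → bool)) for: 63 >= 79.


Operand types: int >= int
Rule: comparison yields bool
Result type: bool


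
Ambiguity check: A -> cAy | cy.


balanced c^n…y^n: each string has a unique parse
Unambiguous


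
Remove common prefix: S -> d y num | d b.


Common prefix: 'd'
Factored: S -> d S', S' -> y num | b


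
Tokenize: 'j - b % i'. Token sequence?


Scan left to right, longest-match per lexeme
Tokens: ID(j), OP(-), ID(b), OP(%), ID(i)


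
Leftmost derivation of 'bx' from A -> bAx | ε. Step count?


Derivation: A => bAx => bx
Steps: 2


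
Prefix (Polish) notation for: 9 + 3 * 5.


'*' binds tighter: tree is (+ 9 (* 3 5))
Prefix: + 9 * 3 5


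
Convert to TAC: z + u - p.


Break into single-operator statements:
t1 = z + u
t2 = t1 - p


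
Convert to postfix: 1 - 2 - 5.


Left to right (same or higher precedence on left)
Postfix: 1 2 - 5 -


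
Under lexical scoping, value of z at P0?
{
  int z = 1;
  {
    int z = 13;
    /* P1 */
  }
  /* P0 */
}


z declared in the same block as P0
z = 1


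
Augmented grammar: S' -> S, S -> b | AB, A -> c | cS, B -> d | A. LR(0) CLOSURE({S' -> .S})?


Start: S' -> .S
For each item with dot before a nonterminal B, add B -> .γ for every B-production
Closure: [S' -> .S, S -> .b, S -> .AB, A -> .c, A -> .cS]


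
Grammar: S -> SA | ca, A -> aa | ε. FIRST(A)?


Per alternative of A: FIRST(aa) = {a}; FIRST(ε) = {ε}
FIRST(A) = {a, ε}


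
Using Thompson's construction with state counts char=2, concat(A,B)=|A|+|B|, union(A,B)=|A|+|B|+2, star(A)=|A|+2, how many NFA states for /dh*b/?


Syntax tree has 3 char leaf(s), 0 union(s), 1 star(s)
chars contribute 3×2 = 6; each union adds +2; each star adds +2
Total: 6 + 0 + 2 = 8 states


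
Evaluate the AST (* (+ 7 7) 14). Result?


Evaluate inner: (+ 7 7) = 14
Evaluate root: (* 14 14) = 196
Result: 196


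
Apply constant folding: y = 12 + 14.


12 + 14 = 26 at compile time
Optimized: y = 26


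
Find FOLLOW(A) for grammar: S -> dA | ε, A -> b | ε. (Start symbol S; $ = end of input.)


$ ∈ FOLLOW(S). For each A -> αBβ: add FIRST(β)\{ε} to FOLLOW(B); if β nullable, add FOLLOW(A).
FOLLOW(A) = {$}


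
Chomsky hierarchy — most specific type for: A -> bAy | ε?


Single nonterminal LHS, but b^n y^n is not regular
Classification: Type 2 (Context-Free)


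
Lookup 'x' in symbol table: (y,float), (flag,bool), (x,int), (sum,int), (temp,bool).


Lookup 'x' → type int


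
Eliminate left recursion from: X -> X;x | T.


Left-recursive alternatives: X;x; non-recursive: T
Introduce X': X -> TX', X' -> ;xX' | ε


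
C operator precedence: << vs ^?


'<<' is shift (level 8); '^' is bitwise XOR (level 4)
Higher level binds tighter
'<<' has higher precedence than '^'


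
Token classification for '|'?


Pattern: operator symbol
Type: OPERATOR


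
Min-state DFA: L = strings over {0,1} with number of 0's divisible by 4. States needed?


Track (count of 0) mod 4: states 0..3, accept at 0
Minimal DFA: 4 states


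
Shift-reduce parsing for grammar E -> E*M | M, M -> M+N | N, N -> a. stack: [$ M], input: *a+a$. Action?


lookahead ∉ {+} so M won't extend; reduce E -> M
Action: reduce (E -> M)


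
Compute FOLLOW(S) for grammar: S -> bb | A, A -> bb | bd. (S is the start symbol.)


$ ∈ FOLLOW(S). For each A -> αBβ: add FIRST(β)\{ε} to FOLLOW(B); if β nullable, add FOLLOW(A).
FOLLOW(S) = {$}


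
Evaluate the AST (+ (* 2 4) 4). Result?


Evaluate inner: (* 2 4) = 8
Evaluate root: (+ 8 4) = 12
Result: 12


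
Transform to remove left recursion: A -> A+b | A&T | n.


Left-recursive alternatives: A+b, A&T; non-recursive: n
Introduce A': A -> nA', A' -> +bA' | &TA' | ε


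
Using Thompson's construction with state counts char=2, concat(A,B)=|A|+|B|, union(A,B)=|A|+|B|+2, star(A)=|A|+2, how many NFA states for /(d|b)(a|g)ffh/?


Syntax tree has 7 char leaf(s), 2 union(s), 0 star(s)
chars contribute 7×2 = 14; each union adds +2; each star adds +2
Total: 14 + 4 + 0 = 18 states


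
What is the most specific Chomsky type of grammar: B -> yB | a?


Right-linear: every RHS is a terminal or a terminal followed by one nonterminal
Classification: Type 3 (Regular)


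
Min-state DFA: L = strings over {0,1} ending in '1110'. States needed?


Track the longest suffix of input matching a prefix of '1110': 5 classes (prefixes of length 0..4)
Minimal DFA: 5 states


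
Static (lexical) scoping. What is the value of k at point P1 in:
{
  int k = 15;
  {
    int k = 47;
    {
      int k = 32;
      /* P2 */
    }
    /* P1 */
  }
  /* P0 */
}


k declared in the same block as P1
k = 47


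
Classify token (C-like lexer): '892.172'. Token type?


Pattern: digits with a decimal point
Type: FLOAT_LITERAL


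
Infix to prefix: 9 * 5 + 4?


left-to-right (same/higher precedence on left): tree is (+ (* 9 5) 4)
Prefix: + * 9 5 4


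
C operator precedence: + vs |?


'+' is additive (level 9); '|' is bitwise OR (level 3)
Higher level binds tighter
'+' has higher precedence than '|'


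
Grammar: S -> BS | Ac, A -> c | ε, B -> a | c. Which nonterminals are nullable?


A nonterminal is nullable iff some alternative derives ε (directly, or every symbol in it is nullable)
Nullable: {A}


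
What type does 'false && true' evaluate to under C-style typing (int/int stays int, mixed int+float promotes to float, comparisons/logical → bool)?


Operand types: bool && bool
Rule: logical operators take bool operands and yield bool
Result type: bool


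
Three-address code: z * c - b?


Break into single-operator statements:
t1 = z * c
t2 = t1 - b


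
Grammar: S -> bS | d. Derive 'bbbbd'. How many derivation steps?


Derivation: S => bS => bbS => bbbS => bbbbS => bbbbd
Steps: 5


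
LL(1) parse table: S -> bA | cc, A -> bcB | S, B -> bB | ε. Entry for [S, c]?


For [S, c]: 'c' ∈ FIRST(cc)
Entry: S -> cc


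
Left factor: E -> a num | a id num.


Common prefix: 'a'
Factored: E -> a E', E' -> num | id num


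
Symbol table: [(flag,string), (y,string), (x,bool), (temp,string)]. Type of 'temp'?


Lookup 'temp' → type string


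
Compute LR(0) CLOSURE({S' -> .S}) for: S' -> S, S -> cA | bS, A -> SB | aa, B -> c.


Start: S' -> .S
For each item with dot before a nonterminal B, add B -> .γ for every B-production
Closure: [S' -> .S, S -> .cA, S -> .bS]


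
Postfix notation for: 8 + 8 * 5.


* has higher precedence, evaluate 8*5 first
Postfix: 8 8 5 * +


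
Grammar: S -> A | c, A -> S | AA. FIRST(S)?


Per alternative of S: FIRST(A) = {c}; FIRST(c) = {c}
FIRST(S) = {c}


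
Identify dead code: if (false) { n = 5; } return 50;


condition is constant false, so the whole block is unreachable
Dead: 'if (false) { n = 5; }'


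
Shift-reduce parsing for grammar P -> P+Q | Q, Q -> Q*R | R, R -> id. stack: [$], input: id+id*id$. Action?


no handle on stack; shift 'id'
Action: shift


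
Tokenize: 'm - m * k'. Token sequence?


Scan left to right, longest-match per lexeme
Tokens: ID(m), OP(-), ID(m), OP(*), ID(k)


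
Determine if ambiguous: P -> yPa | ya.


balanced y^n…a^n: each string has a unique parse
Unambiguous


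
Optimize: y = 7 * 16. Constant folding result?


7 * 16 = 112 at compile time
Optimized: y = 112


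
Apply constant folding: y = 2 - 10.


2 - 10 = -8 at compile time
Optimized: y = -8


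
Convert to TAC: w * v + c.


Break into single-operator statements:
t1 = w * v
t2 = t1 + c


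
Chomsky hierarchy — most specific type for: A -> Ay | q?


Left-linear: every RHS is a terminal or one nonterminal followed by a terminal
Classification: Type 3 (Regular)


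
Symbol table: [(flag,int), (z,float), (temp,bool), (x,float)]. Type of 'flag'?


Lookup 'flag' → type int


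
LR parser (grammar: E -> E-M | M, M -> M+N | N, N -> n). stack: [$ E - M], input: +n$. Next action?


'+' can extend M; shift to build M -> M+N
Action: shift


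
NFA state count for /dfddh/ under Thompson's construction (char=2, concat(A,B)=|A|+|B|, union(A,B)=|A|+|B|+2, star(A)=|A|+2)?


Syntax tree has 5 char leaf(s), 0 union(s), 0 star(s)
chars contribute 5×2 = 10; each union adds +2; each star adds +2
Total: 10 + 0 + 0 = 10 states


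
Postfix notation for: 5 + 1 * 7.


* has higher precedence, evaluate 1*7 first
Postfix: 5 1 7 * +


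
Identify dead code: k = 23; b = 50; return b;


k is assigned but never read
Dead: 'k = 23'


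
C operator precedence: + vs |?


'+' is additive (level 9); '|' is bitwise OR (level 3)
Higher level binds tighter
'+' has higher precedence than '|'


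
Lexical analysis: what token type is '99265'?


Pattern: digits only
Type: INTEGER_LITERAL


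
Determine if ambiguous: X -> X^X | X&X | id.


'id^id&id' has two parse trees (no precedence encoded between ^ and &)
Ambiguous


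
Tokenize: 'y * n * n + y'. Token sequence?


Scan left to right, longest-match per lexeme
Tokens: ID(y), OP(*), ID(n), OP(*), ID(n), OP(+), ID(y)


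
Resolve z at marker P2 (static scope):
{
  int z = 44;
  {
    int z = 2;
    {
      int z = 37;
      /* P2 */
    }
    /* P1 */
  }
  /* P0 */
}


z declared in the same block as P2
z = 37


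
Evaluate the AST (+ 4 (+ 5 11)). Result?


Evaluate inner: (+ 5 11) = 16
Evaluate root: (+ 4 16) = 20
Result: 20


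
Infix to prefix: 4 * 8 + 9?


left-to-right (same/higher precedence on left): tree is (+ (* 4 8) 9)
Prefix: + * 4 8 9


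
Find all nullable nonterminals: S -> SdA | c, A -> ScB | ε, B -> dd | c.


A nonterminal is nullable iff some alternative derives ε (directly, or every symbol in it is nullable)
Nullable: {A}


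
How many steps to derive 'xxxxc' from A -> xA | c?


Derivation: A => xA => xxA => xxxA => xxxxA => xxxxc
Steps: 5


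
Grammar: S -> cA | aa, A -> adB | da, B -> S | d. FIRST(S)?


Per alternative of S: FIRST(cA) = {c}; FIRST(aa) = {a}
FIRST(S) = {a, c}


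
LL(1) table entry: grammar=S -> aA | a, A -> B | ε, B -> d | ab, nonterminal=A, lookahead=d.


For [A, d]: 'd' ∈ FIRST(B)
Entry: A -> B


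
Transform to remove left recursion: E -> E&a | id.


Left-recursive alternatives: E&a; non-recursive: id
Introduce E': E -> idE', E' -> &aE' | ε


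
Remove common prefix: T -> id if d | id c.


Common prefix: 'id'
Factored: T -> id T', T' -> if d | c


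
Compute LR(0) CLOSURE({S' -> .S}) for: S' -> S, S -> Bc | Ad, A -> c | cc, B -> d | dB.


Start: S' -> .S
For each item with dot before a nonterminal B, add B -> .γ for every B-production
Closure: [S' -> .S, S -> .Bc, S -> .Ad, B -> .d, B -> .dB, A -> .c, A -> .cc]


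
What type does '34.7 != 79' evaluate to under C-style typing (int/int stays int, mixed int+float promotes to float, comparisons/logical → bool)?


Operand types: float != int
Rule: comparison yields bool
Result type: bool


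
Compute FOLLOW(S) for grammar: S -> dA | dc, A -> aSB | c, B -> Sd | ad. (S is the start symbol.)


$ ∈ FOLLOW(S). For each A -> αBβ: add FIRST(β)\{ε} to FOLLOW(B); if β nullable, add FOLLOW(A).
FOLLOW(S) = {$, a, d}


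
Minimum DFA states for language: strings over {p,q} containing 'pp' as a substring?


KMP-style automaton: 2 progress states + 1 absorbing accept = 3
Minimal DFA: 3 states


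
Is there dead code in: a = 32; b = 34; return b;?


a is assigned but never read
Dead: 'a = 32'


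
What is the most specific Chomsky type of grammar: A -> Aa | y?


Left-linear: every RHS is a terminal or one nonterminal followed by a terminal
Classification: Type 3 (Regular)


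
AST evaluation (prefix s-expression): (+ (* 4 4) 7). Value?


Evaluate inner: (* 4 4) = 16
Evaluate root: (+ 16 7) = 23
Result: 23


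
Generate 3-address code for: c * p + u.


Break into single-operator statements:
t1 = c * p
t2 = t1 + u


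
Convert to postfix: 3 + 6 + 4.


Left to right (same or higher precedence on left)
Postfix: 3 6 + 4 +


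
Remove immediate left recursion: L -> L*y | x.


Left-recursive alternatives: L*y; non-recursive: x
Introduce L': L -> xL', L' -> *yL' | ε


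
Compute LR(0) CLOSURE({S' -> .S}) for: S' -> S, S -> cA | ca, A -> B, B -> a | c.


Start: S' -> .S
For each item with dot before a nonterminal B, add B -> .γ for every B-production
Closure: [S' -> .S, S -> .cA, S -> .ca]


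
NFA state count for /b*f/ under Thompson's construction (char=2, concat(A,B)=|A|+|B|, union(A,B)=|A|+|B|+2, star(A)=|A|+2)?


Syntax tree has 2 char leaf(s), 0 union(s), 1 star(s)
chars contribute 2×2 = 4; each union adds +2; each star adds +2
Total: 4 + 0 + 2 = 6 states


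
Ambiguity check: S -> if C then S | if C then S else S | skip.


dangling else: 'if C then if C then skip else skip' parses two ways
Ambiguous


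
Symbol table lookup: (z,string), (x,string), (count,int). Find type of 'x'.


Lookup 'x' → type string


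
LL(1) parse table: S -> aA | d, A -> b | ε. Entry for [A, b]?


For [A, b]: 'b' ∈ FIRST(b)
Entry: A -> b


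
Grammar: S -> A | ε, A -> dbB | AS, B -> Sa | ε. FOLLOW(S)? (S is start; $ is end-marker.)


$ ∈ FOLLOW(S). For each A -> αBβ: add FIRST(β)\{ε} to FOLLOW(B); if β nullable, add FOLLOW(A).
FOLLOW(S) = {$, a, d}


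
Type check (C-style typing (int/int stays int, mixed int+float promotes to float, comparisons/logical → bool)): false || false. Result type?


Operand types: bool || bool
Rule: logical operators take bool operands and yield bool
Result type: bool


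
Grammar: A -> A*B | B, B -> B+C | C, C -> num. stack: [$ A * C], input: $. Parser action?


'C' (not preceded by B+) is the handle for B -> C
Action: reduce (B -> C)


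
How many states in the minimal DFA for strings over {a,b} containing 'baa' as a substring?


KMP-style automaton: 3 progress states + 1 absorbing accept = 4
Minimal DFA: 4 states


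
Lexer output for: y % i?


Scan left to right, longest-match per lexeme
Tokens: ID(y), OP(%), ID(i)


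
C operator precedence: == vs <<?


'<<' is shift (level 8); '==' is equality (level 6)
Higher level binds tighter
'<<' has higher precedence than '=='


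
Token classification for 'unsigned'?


Pattern: reserved word
Type: KEYWORD


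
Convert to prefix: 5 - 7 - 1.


left-to-right (same/higher precedence on left): tree is (- (- 5 7) 1)
Prefix: - - 5 7 1


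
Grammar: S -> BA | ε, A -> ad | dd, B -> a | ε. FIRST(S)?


Per alternative of S: FIRST(BA) = {a, d}; FIRST(ε) = {ε}
FIRST(S) = {a, d, ε}


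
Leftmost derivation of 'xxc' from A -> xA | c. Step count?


Derivation: A => xA => xxA => xxc
Steps: 3


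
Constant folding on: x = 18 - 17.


18 - 17 = 1 at compile time
Optimized: x = 1


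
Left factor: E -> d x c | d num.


Common prefix: 'd'
Factored: E -> d E', E' -> x c | num


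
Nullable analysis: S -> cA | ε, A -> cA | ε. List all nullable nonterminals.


A nonterminal is nullable iff some alternative derives ε (directly, or every symbol in it is nullable)
Nullable: {A, S}


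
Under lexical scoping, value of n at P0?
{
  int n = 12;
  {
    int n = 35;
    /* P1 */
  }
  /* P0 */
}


n declared in the same block as P0
n = 12


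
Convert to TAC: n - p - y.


Break into single-operator statements:
t1 = n - p
t2 = t1 - y


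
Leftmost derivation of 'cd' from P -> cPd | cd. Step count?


Derivation: P => cd
Steps: 1


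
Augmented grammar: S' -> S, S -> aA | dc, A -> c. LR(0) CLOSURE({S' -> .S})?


Start: S' -> .S
For each item with dot before a nonterminal B, add B -> .γ for every B-production
Closure: [S' -> .S, S -> .aA, S -> .dc]


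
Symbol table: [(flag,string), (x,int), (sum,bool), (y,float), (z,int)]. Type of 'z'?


Lookup 'z' → type int


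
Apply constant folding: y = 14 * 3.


14 * 3 = 42 at compile time
Optimized: y = 42


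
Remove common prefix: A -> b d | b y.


Common prefix: 'b'
Factored: A -> b A', A' -> d | y


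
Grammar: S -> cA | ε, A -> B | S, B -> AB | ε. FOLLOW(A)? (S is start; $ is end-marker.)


$ ∈ FOLLOW(S). For each A -> αBβ: add FIRST(β)\{ε} to FOLLOW(B); if β nullable, add FOLLOW(A).
FOLLOW(A) = {$, c}


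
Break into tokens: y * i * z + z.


Scan left to right, longest-match per lexeme
Tokens: ID(y), OP(*), ID(i), OP(*), ID(z), OP(+), ID(z)


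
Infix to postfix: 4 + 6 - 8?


Left to right (same or higher precedence on left)
Postfix: 4 6 + 8 -


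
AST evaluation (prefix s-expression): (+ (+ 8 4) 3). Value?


Evaluate inner: (+ 8 4) = 12
Evaluate root: (+ 12 3) = 15
Result: 15


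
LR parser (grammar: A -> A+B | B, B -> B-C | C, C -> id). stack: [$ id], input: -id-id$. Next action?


'id' on top is the handle for C -> id
Action: reduce (C -> id)


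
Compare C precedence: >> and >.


'>>' is shift (level 8); '>' is relational (level 7)
Higher level binds tighter
'>>' has higher precedence than '>'


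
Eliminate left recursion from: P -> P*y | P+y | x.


Left-recursive alternatives: P*y, P+y; non-recursive: x
Introduce P': P -> xP', P' -> *yP' | +yP' | ε


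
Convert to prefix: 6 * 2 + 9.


left-to-right (same/higher precedence on left): tree is (+ (* 6 2) 9)
Prefix: + * 6 2 9


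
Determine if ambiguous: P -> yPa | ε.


balanced y^n…a^n: each string has a unique parse
Unambiguous


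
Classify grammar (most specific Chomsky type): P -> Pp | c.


Left-linear: every RHS is a terminal or one nonterminal followed by a terminal
Classification: Type 3 (Regular)


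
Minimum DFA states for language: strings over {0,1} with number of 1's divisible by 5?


Track (count of 1) mod 5: states 0..4, accept at 0
Minimal DFA: 5 states


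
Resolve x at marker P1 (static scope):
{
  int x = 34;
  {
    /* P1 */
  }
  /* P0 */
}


P1's block does not declare x; resolves to the enclosing declaration at depth 0
x = 34


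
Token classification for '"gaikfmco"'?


Pattern: double-quoted sequence
Type: STRING_LITERAL


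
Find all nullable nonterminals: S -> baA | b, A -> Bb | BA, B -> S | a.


A nonterminal is nullable iff some alternative derives ε (directly, or every symbol in it is nullable)
Nullable: {}


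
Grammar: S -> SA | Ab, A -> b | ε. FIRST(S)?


Per alternative of S: FIRST(SA) = {b}; FIRST(Ab) = {b}
FIRST(S) = {b}


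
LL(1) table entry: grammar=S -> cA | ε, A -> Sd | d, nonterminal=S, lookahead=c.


For [S, c]: 'c' ∈ FIRST(cA)
Entry: S -> cA


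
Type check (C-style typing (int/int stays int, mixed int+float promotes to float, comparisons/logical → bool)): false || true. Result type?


Operand types: bool || bool
Rule: logical operators take bool operands and yield bool
Result type: bool


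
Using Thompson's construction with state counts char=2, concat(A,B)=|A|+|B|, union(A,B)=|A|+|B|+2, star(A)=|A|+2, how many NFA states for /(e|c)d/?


Syntax tree has 3 char leaf(s), 1 union(s), 0 star(s)
chars contribute 3×2 = 6; each union adds +2; each star adds +2
Total: 6 + 2 + 0 = 8 states


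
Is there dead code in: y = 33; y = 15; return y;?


first assignment to y is overwritten before any read
Dead: 'y = 33'


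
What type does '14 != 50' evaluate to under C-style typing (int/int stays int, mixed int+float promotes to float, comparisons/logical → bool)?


Operand types: int != int
Rule: comparison yields bool
Result type: bool


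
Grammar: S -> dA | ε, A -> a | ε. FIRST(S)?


Per alternative of S: FIRST(dA) = {d}; FIRST(ε) = {ε}
FIRST(S) = {d, ε}


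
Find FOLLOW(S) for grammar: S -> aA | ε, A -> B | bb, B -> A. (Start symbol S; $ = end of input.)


$ ∈ FOLLOW(S). For each A -> αBβ: add FIRST(β)\{ε} to FOLLOW(B); if β nullable, add FOLLOW(A).
FOLLOW(S) = {$}


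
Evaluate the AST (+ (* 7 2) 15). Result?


Evaluate inner: (* 7 2) = 14
Evaluate root: (+ 14 15) = 29
Result: 29


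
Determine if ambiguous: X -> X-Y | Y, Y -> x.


precedence layered via separate nonterminal Y: deterministic
Unambiguous


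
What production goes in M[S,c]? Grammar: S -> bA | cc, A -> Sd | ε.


For [S, c]: 'c' ∈ FIRST(cc)
Entry: S -> cc


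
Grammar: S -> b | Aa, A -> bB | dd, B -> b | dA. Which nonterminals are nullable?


A nonterminal is nullable iff some alternative derives ε (directly, or every symbol in it is nullable)
Nullable: {}


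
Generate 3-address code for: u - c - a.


Break into single-operator statements:
t1 = u - c
t2 = t1 - a


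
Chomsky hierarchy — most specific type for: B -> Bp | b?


Left-linear: every RHS is a terminal or one nonterminal followed by a terminal
Classification: Type 3 (Regular)


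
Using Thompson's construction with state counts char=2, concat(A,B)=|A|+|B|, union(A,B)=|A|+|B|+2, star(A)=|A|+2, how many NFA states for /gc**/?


Syntax tree has 2 char leaf(s), 0 union(s), 2 star(s)
chars contribute 2×2 = 4; each union adds +2; each star adds +2
Total: 4 + 0 + 4 = 8 states


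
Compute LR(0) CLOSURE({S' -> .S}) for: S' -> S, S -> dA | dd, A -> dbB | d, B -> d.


Start: S' -> .S
For each item with dot before a nonterminal B, add B -> .γ for every B-production
Closure: [S' -> .S, S -> .dA, S -> .dd]


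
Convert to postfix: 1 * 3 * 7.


Left to right (same or higher precedence on left)
Postfix: 1 3 * 7 *


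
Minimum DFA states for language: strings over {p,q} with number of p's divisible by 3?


Track (count of p) mod 3: states 0..2, accept at 0
Minimal DFA: 3 states


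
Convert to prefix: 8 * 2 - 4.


left-to-right (same/higher precedence on left): tree is (- (* 8 2) 4)
Prefix: - * 8 2 4


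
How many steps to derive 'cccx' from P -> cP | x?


Derivation: P => cP => ccP => cccP => cccx
Steps: 4


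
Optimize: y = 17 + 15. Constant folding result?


17 + 15 = 32 at compile time
Optimized: y = 32


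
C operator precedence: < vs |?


'<' is relational (level 7); '|' is bitwise OR (level 3)
Higher level binds tighter
'<' has higher precedence than '|'


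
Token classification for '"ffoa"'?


Pattern: double-quoted sequence
Type: STRING_LITERAL


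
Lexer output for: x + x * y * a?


Scan left to right, longest-match per lexeme
Tokens: ID(x), OP(+), ID(x), OP(*), ID(y), OP(*), ID(a)


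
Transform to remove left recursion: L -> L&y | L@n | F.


Left-recursive alternatives: L&y, L@n; non-recursive: F
Introduce L': L -> FL', L' -> &yL' | @nL' | ε


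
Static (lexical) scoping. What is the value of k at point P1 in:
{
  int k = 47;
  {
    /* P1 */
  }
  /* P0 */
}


P1's block does not declare k; resolves to the enclosing declaration at depth 0
k = 47


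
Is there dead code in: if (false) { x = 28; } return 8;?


condition is constant false, so the whole block is unreachable
Dead: 'if (false) { x = 28; }'


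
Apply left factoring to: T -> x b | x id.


Common prefix: 'x'
Factored: T -> x T', T' -> b | id


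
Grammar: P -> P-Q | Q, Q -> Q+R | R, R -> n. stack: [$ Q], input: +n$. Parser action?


shift '+' to continue Q -> Q+R
Action: shift


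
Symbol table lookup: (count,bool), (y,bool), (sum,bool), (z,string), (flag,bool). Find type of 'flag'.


Lookup 'flag' → type bool


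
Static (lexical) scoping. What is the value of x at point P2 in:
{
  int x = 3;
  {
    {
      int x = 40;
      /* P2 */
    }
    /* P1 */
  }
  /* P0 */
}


x declared in the same block as P2
x = 40


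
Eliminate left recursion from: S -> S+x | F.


Left-recursive alternatives: S+x; non-recursive: F
Introduce S': S -> FS', S' -> +xS' | ε


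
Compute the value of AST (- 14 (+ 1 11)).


Evaluate inner: (+ 1 11) = 12
Evaluate root: (- 14 12) = 2
Result: 2


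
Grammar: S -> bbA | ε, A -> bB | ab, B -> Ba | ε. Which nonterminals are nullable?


A nonterminal is nullable iff some alternative derives ε (directly, or every symbol in it is nullable)
Nullable: {B, S}


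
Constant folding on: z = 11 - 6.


11 - 6 = 5 at compile time
Optimized: z = 5


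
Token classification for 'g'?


Pattern: letter/underscore followed by alphanumerics, not a keyword
Type: IDENTIFIER


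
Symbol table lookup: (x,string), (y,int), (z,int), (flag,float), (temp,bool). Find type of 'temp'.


Lookup 'temp' → type bool


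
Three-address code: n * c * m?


Break into single-operator statements:
t1 = n * c
t2 = t1 * m


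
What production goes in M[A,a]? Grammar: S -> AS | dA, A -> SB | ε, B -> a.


For [A, a]: ε is nullable and 'a' ∈ FOLLOW(A)
Entry: A -> ε


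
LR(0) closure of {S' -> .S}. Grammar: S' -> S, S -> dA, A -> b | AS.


Start: S' -> .S
For each item with dot before a nonterminal B, add B -> .γ for every B-production
Closure: [S' -> .S, S -> .dA]


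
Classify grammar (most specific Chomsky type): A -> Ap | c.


Left-linear: every RHS is a terminal or one nonterminal followed by a terminal
Classification: Type 3 (Regular)


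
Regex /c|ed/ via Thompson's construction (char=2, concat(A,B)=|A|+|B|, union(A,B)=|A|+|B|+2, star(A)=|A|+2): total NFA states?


Syntax tree has 3 char leaf(s), 1 union(s), 0 star(s)
chars contribute 3×2 = 6; each union adds +2; each star adds +2
Total: 6 + 2 + 0 = 8 states


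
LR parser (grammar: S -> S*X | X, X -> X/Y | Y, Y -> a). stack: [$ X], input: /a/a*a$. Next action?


shift '/' to continue X -> X/Y
Action: shift


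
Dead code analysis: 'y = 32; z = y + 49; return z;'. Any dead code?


y is read by z's definition; z is returned
No dead code


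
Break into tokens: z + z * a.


Scan left to right, longest-match per lexeme
Tokens: ID(z), OP(+), ID(z), OP(*), ID(a)


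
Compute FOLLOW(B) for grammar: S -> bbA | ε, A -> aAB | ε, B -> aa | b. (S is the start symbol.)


$ ∈ FOLLOW(S). For each A -> αBβ: add FIRST(β)\{ε} to FOLLOW(B); if β nullable, add FOLLOW(A).
FOLLOW(B) = {$, a, b}


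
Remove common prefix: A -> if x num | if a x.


Common prefix: 'if'
Factored: A -> if A', A' -> x num | a x


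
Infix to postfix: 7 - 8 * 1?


* has higher precedence, evaluate 8*1 first
Postfix: 7 8 1 * -


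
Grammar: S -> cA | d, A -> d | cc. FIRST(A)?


Per alternative of A: FIRST(d) = {d}; FIRST(cc) = {c}
FIRST(A) = {c, d}


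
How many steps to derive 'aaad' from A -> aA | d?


Derivation: A => aA => aaA => aaaA => aaad
Steps: 4


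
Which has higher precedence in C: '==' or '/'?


'/' is multiplicative (level 10); '==' is equality (level 6)
Higher level binds tighter
'/' has higher precedence than '=='


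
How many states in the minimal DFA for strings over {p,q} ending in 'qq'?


Track the longest suffix of input matching a prefix of 'qq': 3 classes (prefixes of length 0..2)
Minimal DFA: 3 states


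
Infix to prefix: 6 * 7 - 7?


left-to-right (same/higher precedence on left): tree is (- (* 6 7) 7)
Prefix: - * 6 7 7


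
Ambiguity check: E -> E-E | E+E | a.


'a-a+a' has two parse trees (no precedence encoded between - and +)
Ambiguous


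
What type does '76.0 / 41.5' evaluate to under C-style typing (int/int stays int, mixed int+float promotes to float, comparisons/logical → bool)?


Operand types: float / float
Rule: mixed int/float promotes to float; int/int stays int
Result type: float


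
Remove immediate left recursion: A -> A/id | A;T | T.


Left-recursive alternatives: A/id, A;T; non-recursive: T
Introduce A': A -> TA', A' -> /idA' | ;TA' | ε


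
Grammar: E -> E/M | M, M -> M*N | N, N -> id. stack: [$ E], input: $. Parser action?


start symbol E on stack, input exhausted
Action: accept


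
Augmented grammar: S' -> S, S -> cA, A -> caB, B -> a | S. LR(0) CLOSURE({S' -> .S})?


Start: S' -> .S
For each item with dot before a nonterminal B, add B -> .γ for every B-production
Closure: [S' -> .S, S -> .cA]


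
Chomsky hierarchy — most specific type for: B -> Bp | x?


Left-linear: every RHS is a terminal or one nonterminal followed by a terminal
Classification: Type 3 (Regular)


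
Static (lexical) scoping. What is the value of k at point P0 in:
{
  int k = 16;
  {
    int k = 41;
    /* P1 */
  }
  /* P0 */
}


k declared in the same block as P0
k = 16


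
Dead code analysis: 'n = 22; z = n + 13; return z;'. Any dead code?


n is read by z's definition; z is returned
No dead code


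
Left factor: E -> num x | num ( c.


Common prefix: 'num'
Factored: E -> num E', E' -> x | ( c


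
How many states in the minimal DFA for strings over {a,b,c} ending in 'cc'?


Track the longest suffix of input matching a prefix of 'cc': 3 classes (prefixes of length 0..2)
Minimal DFA: 3 states


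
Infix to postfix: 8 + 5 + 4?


Left to right (same or higher precedence on left)
Postfix: 8 5 + 4 +


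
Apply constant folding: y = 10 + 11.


10 + 11 = 21 at compile time
Optimized: y = 21


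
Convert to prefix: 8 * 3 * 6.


left-to-right (same/higher precedence on left): tree is (* (* 8 3) 6)
Prefix: * * 8 3 6


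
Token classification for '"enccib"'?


Pattern: double-quoted sequence
Type: STRING_LITERAL


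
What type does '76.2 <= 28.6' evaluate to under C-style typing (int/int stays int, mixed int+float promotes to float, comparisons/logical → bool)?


Operand types: float <= float
Rule: comparison yields bool
Result type: bool


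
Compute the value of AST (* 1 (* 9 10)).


Evaluate inner: (* 9 10) = 90
Evaluate root: (* 1 90) = 90
Result: 90


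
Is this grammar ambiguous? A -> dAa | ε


balanced d^n…a^n: each string has a unique parse
Unambiguous


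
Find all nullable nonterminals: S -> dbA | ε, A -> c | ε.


A nonterminal is nullable iff some alternative derives ε (directly, or every symbol in it is nullable)
Nullable: {A, S}


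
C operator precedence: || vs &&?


'&&' is logical AND (level 2); '||' is logical OR (level 1)
Higher level binds tighter
'&&' has higher precedence than '||'


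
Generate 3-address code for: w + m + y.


Break into single-operator statements:
t1 = w + m
t2 = t1 + y


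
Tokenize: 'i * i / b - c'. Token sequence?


Scan left to right, longest-match per lexeme
Tokens: ID(i), OP(*), ID(i), OP(/), ID(b), OP(-), ID(c)


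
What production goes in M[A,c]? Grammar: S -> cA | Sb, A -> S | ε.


For [A, c]: 'c' ∈ FIRST(S)
Entry: A -> S


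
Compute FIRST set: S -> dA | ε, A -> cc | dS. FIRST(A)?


Per alternative of A: FIRST(cc) = {c}; FIRST(dS) = {d}
FIRST(A) = {c, d}


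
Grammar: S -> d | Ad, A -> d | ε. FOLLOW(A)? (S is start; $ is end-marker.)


$ ∈ FOLLOW(S). For each A -> αBβ: add FIRST(β)\{ε} to FOLLOW(B); if β nullable, add FOLLOW(A).
FOLLOW(A) = {d}


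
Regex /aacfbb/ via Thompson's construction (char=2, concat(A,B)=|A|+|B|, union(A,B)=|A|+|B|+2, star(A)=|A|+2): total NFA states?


Syntax tree has 6 char leaf(s), 0 union(s), 0 star(s)
chars contribute 6×2 = 12; each union adds +2; each star adds +2
Total: 12 + 0 + 0 = 12 states


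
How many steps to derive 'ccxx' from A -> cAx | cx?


Derivation: A => cAx => ccxx
Steps: 2


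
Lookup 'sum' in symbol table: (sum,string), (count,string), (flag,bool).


Lookup 'sum' → type string


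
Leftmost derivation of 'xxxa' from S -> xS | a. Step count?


Derivation: S => xS => xxS => xxxS => xxxa
Steps: 4
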